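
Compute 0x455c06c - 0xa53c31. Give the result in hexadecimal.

0x3b0843b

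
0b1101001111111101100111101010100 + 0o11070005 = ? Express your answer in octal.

0b1101001111111101100111101010100 = 0o15177547524 in octal.
Add column by column in base 8, right to left:
  4+5 = 1 carry 1
  2+0+1 = 3
  5+0 = 5
  7+0 = 7
  4+7 = 3 carry 1
  5+0+1 = 6
  7+1 = 0 carry 1
  7+1+1 = 1 carry 1
  1+0+1 = 2
  5+0 = 5
  1+0 = 1

0o15210637531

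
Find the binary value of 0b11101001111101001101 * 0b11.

Multiply each base-2 digit by 3, carrying:
  1×3 = 3 → write 1 carry 1
  0×3+1 = 1 → write 1
  1×3 = 3 → write 1 carry 1
  1×3+1 = 4 → write 0 carry 2
  0×3+2 = 2 → write 0 carry 1
  0×3+1 = 1 → write 1
  1×3 = 3 → write 1 carry 1
  0×3+1 = 1 → write 1
  1×3 = 3 → write 1 carry 1
  1×3+1 = 4 → write 0 carry 2
  1×3+2 = 5 → write 1 carry 2
  1×3+2 = 5 → write 1 carry 2
  1×3+2 = 5 → write 1 carry 2
  0×3+2 = 2 → write 0 carry 1
  0×3+1 = 1 → write 1
  1×3 = 3 → write 1 carry 1
  0×3+1 = 1 → write 1
  1×3 = 3 → write 1 carry 1
  1×3+1 = 4 → write 0 carry 2
  1×3+2 = 5 → write 1 carry 2
  remaining carry: 10

0b1010111101110111100111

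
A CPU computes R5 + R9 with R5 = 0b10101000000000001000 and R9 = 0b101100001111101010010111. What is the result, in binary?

0b101110110111101010011111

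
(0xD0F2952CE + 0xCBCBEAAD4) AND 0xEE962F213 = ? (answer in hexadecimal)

0x8C962F002

Add column by column in base 16, right to left:
  E+4 = 2 carry 1
  C+D+1 = A carry 1
  2+A+1 = D
  5+A = F
  9+E = 7 carry 1
  2+B+1 = E
  F+C = B carry 1
  0+B+1 = C
  D+C = 9 carry 1
  final carry 1
Sum = 0x19CBE7FDA2; now AND with 0xEE962F213:
  1&0=0, 9&E=8, C&E=C, B&9=9, E&6=6, 7&2=2, F&F=F, D&2=0, A&1=0, 2&3=2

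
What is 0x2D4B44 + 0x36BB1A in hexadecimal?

0x64065E

Add column by column in base 16, right to left:
  4+A = E
  4+1 = 5
  B+B = 6 carry 1
  4+B+1 = 0 carry 1
  D+6+1 = 4 carry 1
  2+3+1 = 6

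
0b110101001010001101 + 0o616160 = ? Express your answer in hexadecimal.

0b110101001010001101 = 0x3528D in hexadecimal.
0o616160 = 0x31C70 in hexadecimal.
Add column by column in base 16, right to left:
  D+0 = D
  8+7 = F
  2+C = E
  5+1 = 6
  3+3 = 6

0x66EFD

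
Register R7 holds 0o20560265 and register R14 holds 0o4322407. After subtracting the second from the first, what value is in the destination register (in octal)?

Subtract column by column in base 8:
  5-7 → 6 (borrow)
  6-0-1 → 5
  2-4 → 6 (borrow)
  0-2-1 → 5 (borrow)
  6-2-1 → 3
  5-3 → 2
  0-4 → 4 (borrow)
  2-0-1 → 1

0o14235656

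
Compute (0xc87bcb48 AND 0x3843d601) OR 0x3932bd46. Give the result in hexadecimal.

0x3973ff46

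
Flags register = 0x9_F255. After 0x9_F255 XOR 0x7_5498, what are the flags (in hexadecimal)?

0xEA6CD

XOR each hex digit independently (no carries):
  9^7=E, F^5=A, 2^4=6, 5^9=C, 5^8=D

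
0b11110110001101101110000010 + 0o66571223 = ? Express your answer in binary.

0o66571223 = 0b110110101111001010010011 in binary.
Add column by column in base 2, right to left:
  0+1 = 1
  1+1 = 0 carry 1
  0+0+1 = 1
  0+0 = 0
  0+1 = 1
  0+0 = 0
  0+0 = 0
  1+1 = 0 carry 1
  1+0+1 = 0 carry 1
  1+1+1 = 1 carry 1
  0+0+1 = 1
  1+0 = 1
  1+1 = 0 carry 1
  0+1+1 = 0 carry 1
  1+1+1 = 1 carry 1
  1+1+1 = 1 carry 1
  0+0+1 = 1
  0+1 = 1
  0+0 = 0
  1+1 = 0 carry 1
  1+1+1 = 1 carry 1
  0+0+1 = 1
  1+1 = 0 carry 1
  1+1+1 = 1 carry 1
  1+0+1 = 0 carry 1
  1+0+1 = 0 carry 1
  final carry 1

0b100101100111100111000010101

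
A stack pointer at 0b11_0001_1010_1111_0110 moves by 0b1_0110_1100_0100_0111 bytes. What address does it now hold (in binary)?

0b1001000011100111101

Add column by column in base 2, right to left:
  0+1 = 1
  1+1 = 0 carry 1
  1+1+1 = 1 carry 1
  0+0+1 = 1
  1+0 = 1
  1+0 = 1
  1+1 = 0 carry 1
  1+0+1 = 0 carry 1
  0+0+1 = 1
  1+0 = 1
  0+1 = 1
  1+1 = 0 carry 1
  1+0+1 = 0 carry 1
  0+1+1 = 0 carry 1
  0+1+1 = 0 carry 1
  0+0+1 = 1
  1+1 = 0 carry 1
  1+0+1 = 0 carry 1
  final carry 1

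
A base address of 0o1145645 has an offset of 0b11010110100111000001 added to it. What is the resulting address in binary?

0o1145645 = 0b1001100101110100101 in binary.
Add column by column in base 2, right to left:
  1+1 = 0 carry 1
  0+0+1 = 1
  1+0 = 1
  0+0 = 0
  0+0 = 0
  1+0 = 1
  0+1 = 1
  1+1 = 0 carry 1
  1+1+1 = 1 carry 1
  1+0+1 = 0 carry 1
  0+0+1 = 1
  1+1 = 0 carry 1
  0+0+1 = 1
  0+1 = 1
  1+1 = 0 carry 1
  1+0+1 = 0 carry 1
  0+1+1 = 0 carry 1
  0+0+1 = 1
  1+1 = 0 carry 1
  0+1+1 = 0 carry 1
  final carry 1

0b100100011010101100110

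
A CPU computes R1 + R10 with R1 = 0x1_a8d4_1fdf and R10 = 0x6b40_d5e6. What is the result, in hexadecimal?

0x21414f5c5

Add column by column in base 16, right to left:
  f+6 = 5 carry 1
  d+e+1 = c carry 1
  f+5+1 = 5 carry 1
  1+d+1 = f
  4+0 = 4
  d+4 = 1 carry 1
  8+b+1 = 4 carry 1
  a+6+1 = 1 carry 1
  1+0+1 = 2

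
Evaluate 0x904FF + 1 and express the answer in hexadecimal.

0x90500

The trailing 2 digits are F (max in base 16), so adding 1 cascades: they roll to 0 and the next digit up increments.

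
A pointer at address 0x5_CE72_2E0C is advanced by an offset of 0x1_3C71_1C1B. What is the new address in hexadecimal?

0x70AE34A27

Add column by column in base 16, right to left:
  C+B = 7 carry 1
  0+1+1 = 2
  E+C = A carry 1
  2+1+1 = 4
  2+1 = 3
  7+7 = E
  E+C = A carry 1
  C+3+1 = 0 carry 1
  5+1+1 = 7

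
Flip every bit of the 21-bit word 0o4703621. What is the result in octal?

Each oct digit d becomes 7−d:
  4→3, 7→0, 0→7, 3→4, 6→1, 2→5, 1→6

0o3074156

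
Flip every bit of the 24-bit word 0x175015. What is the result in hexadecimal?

0xE8AFEA

Each hex digit d becomes F−d:
  1→E, 7→8, 5→A, 0→F, 1→E, 5→A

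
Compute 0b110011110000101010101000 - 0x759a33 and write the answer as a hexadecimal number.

0b110011110000101010101000 = 0xcf0aa8 in hexadecimal.
Subtract column by column in base 16:
  8-3 → 5
  a-3 → 7
  a-a → 0
  0-9 → 7 (borrow)
  f-5-1 → 9
  c-7 → 5

0x597075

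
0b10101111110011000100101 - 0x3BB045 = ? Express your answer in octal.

0o7032740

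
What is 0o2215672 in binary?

Each octal digit is 3 bits: 2=010 2=010 1=001 5=101 6=110 7=111 2=010.

0b10010001101110111010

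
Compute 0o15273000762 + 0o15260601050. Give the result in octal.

0o32553602032

Add column by column in base 8, right to left:
  2+0 = 2
  6+5 = 3 carry 1
  7+0+1 = 0 carry 1
  0+1+1 = 2
  0+0 = 0
  0+6 = 6
  3+0 = 3
  7+6 = 5 carry 1
  2+2+1 = 5
  5+5 = 2 carry 1
  1+1+1 = 3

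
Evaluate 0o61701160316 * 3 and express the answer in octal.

0o225503521152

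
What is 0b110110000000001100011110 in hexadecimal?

Group the bits into nibbles: 1101 1000 0000 0011 0001 1110 → d8031e.

0xd8031e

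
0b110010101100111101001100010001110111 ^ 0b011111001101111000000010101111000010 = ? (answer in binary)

0b101101100001000101001110111110110101

XOR bit by bit (1 where the bits differ):
  110010101100111101001100010001110111
^ 011111001101111000000010101111000010
= 101101100001000101001110111110110101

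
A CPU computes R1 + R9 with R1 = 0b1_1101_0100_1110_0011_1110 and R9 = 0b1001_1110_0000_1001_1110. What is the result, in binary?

Add column by column in base 2, right to left:
  0+0 = 0
  1+1 = 0 carry 1
  1+1+1 = 1 carry 1
  1+1+1 = 1 carry 1
  1+1+1 = 1 carry 1
  1+0+1 = 0 carry 1
  0+0+1 = 1
  0+1 = 1
  0+0 = 0
  1+0 = 1
  1+0 = 1
  1+0 = 1
  0+0 = 0
  0+1 = 1
  1+1 = 0 carry 1
  0+1+1 = 0 carry 1
  1+1+1 = 1 carry 1
  0+0+1 = 1
  1+0 = 1
  1+1 = 0 carry 1
  1+0+1 = 0 carry 1
  final carry 1

0b1001110010111011011100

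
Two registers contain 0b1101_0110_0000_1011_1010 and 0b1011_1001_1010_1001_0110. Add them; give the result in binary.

0b110001111101101010000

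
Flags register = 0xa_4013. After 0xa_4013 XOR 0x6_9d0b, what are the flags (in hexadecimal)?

0xcdd18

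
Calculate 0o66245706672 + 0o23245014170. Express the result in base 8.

0o111512723062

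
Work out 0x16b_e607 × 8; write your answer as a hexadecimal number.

Multiply each base-16 digit by 8, carrying:
  7×8 = 56 → write 8 carry 3
  0×8+3 = 3 → write 3
  6×8 = 48 → write 0 carry 3
  e×8+3 = 115 → write 3 carry 7
  b×8+7 = 95 → write f carry 5
  6×8+5 = 53 → write 5 carry 3
  1×8+3 = 11 → write b

0xb5f3038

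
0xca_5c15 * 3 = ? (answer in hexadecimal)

0x25f143f

Multiply each base-16 digit by 3, carrying:
  5×3 = 15 → write f
  1×3 = 3 → write 3
  c×3 = 36 → write 4 carry 2
  5×3+2 = 17 → write 1 carry 1
  a×3+1 = 31 → write f carry 1
  c×3+1 = 37 → write 5 carry 2
  remaining carry: 2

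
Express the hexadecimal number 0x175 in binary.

0b101110101

Expand each hex digit to 4 bits: 1=0001 7=0111 5=0101.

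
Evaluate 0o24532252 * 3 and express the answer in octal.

0o76016776

Multiply each base-8 digit by 3, carrying:
  2×3 = 6 → write 6
  5×3 = 15 → write 7 carry 1
  2×3+1 = 7 → write 7
  2×3 = 6 → write 6
  3×3 = 9 → write 1 carry 1
  5×3+1 = 16 → write 0 carry 2
  4×3+2 = 14 → write 6 carry 1
  2×3+1 = 7 → write 7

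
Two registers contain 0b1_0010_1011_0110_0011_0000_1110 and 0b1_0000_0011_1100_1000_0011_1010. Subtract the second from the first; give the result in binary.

Subtract column by column in base 2:
  0-0 → 0
  1-1 → 0
  1-0 → 1
  1-1 → 0
  0-1 → 1 (borrow)
  0-1-1 → 0 (borrow)
  0-0-1 → 1 (borrow)
  0-0-1 → 1 (borrow)
  1-0-1 → 0
  1-0 → 1
  0-0 → 0
  0-1 → 1 (borrow)
  0-0-1 → 1 (borrow)
  1-0-1 → 0
  1-1 → 0
  0-1 → 1 (borrow)
  1-1-1 → 1 (borrow)
  1-1-1 → 1 (borrow)
  0-0-1 → 1 (borrow)
  1-0-1 → 0
  0-0 → 0
  1-0 → 1
  0-0 → 0
  0-0 → 0
  1-1 → 0

0b1001111001101011010100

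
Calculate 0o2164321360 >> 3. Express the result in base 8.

0o216432136

Shifting right by 3 bits = 1 oct digit: drop the last 1.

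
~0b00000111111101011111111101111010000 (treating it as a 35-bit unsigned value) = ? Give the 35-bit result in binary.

Invert each bit: 00000111111101011111111101111010000 → 11111000000010100000000010000101111.

0b11111000000010100000000010000101111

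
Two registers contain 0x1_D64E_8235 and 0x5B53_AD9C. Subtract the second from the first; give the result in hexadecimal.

0x17AFAD499

Subtract column by column in base 16:
  5-C → 9 (borrow)
  3-9-1 → 9 (borrow)
  2-D-1 → 4 (borrow)
  8-A-1 → D (borrow)
  E-3-1 → A
  4-5 → F (borrow)
  6-B-1 → A (borrow)
  D-5-1 → 7
  1-0 → 1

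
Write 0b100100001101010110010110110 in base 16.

Group the bits into nibbles: 0100 1000 0110 1010 1100 1011 0110 → 486acb6.

0x486acb6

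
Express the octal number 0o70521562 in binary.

0b111000101010001101110010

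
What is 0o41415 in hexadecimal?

Each octal digit is 3 bits: 4=100 1=001 4=100 1=001 5=101.
Group the bits into nibbles: 0100 0011 0000 1101 → 430D.

0x430D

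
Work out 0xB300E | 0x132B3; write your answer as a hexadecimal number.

0xB32BF

OR each hex digit independently (no carries):
  B|1=B, 3|3=3, 0|2=2, 0|B=B, E|3=F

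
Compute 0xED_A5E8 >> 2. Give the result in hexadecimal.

0x3B697A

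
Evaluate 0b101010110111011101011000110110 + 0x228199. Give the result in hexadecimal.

0b101010110111011101011000110110 = 0x2ADDD636 in hexadecimal.
Add column by column in base 16, right to left:
  6+9 = F
  3+9 = C
  6+1 = 7
  D+8 = 5 carry 1
  D+2+1 = 0 carry 1
  D+2+1 = 0 carry 1
  A+0+1 = B
  2+0 = 2

0x2B0057CF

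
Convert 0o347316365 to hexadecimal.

0x39D9CF5

Each octal digit is 3 bits: 3=011 4=100 7=111 3=011 1=001 6=110 3=011 6=110 5=101.
Group the bits into nibbles: 0011 1001 1101 1001 1100 1111 0101 → 39D9CF5.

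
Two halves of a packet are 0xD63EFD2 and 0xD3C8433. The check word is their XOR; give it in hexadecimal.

0x05F6BE1

XOR each hex digit independently (no carries):
  D^D=0, 6^3=5, 3^C=F, E^8=6, F^4=B, D^3=E, 2^3=1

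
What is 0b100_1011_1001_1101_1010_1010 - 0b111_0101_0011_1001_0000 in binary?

Subtract column by column in base 2:
  0-0 → 0
  1-0 → 1
  0-0 → 0
  1-0 → 1
  0-1 → 1 (borrow)
  1-0-1 → 0
  0-0 → 0
  1-1 → 0
  1-1 → 0
  0-1 → 1 (borrow)
  1-0-1 → 0
  1-0 → 1
  1-1 → 0
  0-0 → 0
  0-1 → 1 (borrow)
  1-0-1 → 0
  1-1 → 0
  1-1 → 0
  0-1 → 1 (borrow)
  1-0-1 → 0
  0-0 → 0
  0-0 → 0
  1-0 → 1

0b10001000100101000011010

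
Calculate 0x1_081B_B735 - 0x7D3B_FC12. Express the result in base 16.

0x8ADFBB23

Subtract column by column in base 16:
  5-2 → 3
  3-1 → 2
  7-C → B (borrow)
  B-F-1 → B (borrow)
  B-B-1 → F (borrow)
  1-3-1 → D (borrow)
  8-D-1 → A (borrow)
  0-7-1 → 8 (borrow)
  1-0-1 → 0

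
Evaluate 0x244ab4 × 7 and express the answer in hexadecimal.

0xfe0aec

Multiply each base-16 digit by 7, carrying:
  4×7 = 28 → write c carry 1
  b×7+1 = 78 → write e carry 4
  a×7+4 = 74 → write a carry 4
  4×7+4 = 32 → write 0 carry 2
  4×7+2 = 30 → write e carry 1
  2×7+1 = 15 → write f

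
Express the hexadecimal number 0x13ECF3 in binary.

0b100111110110011110011

Expand each hex digit to 4 bits: 1=0001 3=0011 E=1110 C=1100 F=1111 3=0011.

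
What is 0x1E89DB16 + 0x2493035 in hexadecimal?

0x20D30B4B

Add column by column in base 16, right to left:
  6+5 = B
  1+3 = 4
  B+0 = B
  D+3 = 0 carry 1
  9+9+1 = 3 carry 1
  8+4+1 = D
  E+2 = 0 carry 1
  1+0+1 = 2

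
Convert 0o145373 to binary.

Each octal digit is 3 bits: 1=001 4=100 5=101 3=011 7=111 3=011.

0b1100101011111011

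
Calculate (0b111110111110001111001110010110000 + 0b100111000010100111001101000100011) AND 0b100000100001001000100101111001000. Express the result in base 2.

0b100000000000000000000001011000000

Add column by column in base 2, right to left:
  0+1 = 1
  0+1 = 1
  0+0 = 0
  0+0 = 0
  1+0 = 1
  1+1 = 0 carry 1
  0+0+1 = 1
  1+0 = 1
  0+0 = 0
  0+1 = 1
  1+0 = 1
  1+1 = 0 carry 1
  1+1+1 = 1 carry 1
  0+0+1 = 1
  0+0 = 0
  1+1 = 0 carry 1
  1+1+1 = 1 carry 1
  1+1+1 = 1 carry 1
  1+0+1 = 0 carry 1
  0+0+1 = 1
  0+1 = 1
  0+0 = 0
  1+1 = 0 carry 1
  1+0+1 = 0 carry 1
  1+0+1 = 0 carry 1
  1+0+1 = 0 carry 1
  1+0+1 = 0 carry 1
  0+1+1 = 0 carry 1
  1+1+1 = 1 carry 1
  1+1+1 = 1 carry 1
  1+0+1 = 0 carry 1
  1+0+1 = 0 carry 1
  1+1+1 = 1 carry 1
  final carry 1
Sum = 0b1100110000000110110011011011010011; now AND with 0b100000100001001000100101111001000:
  1100110000000110110011011011010011
& 0100000100001001000100101111001000
= 0100000000000000000000001011000000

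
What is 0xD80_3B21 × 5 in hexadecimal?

Multiply each base-16 digit by 5, carrying:
  1×5 = 5 → write 5
  2×5 = 10 → write A
  B×5 = 55 → write 7 carry 3
  3×5+3 = 18 → write 2 carry 1
  0×5+1 = 1 → write 1
  8×5 = 40 → write 8 carry 2
  D×5+2 = 67 → write 3 carry 4
  remaining carry: 4

0x438127A5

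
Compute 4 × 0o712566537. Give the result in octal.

0o3452732574

Multiply each base-8 digit by 4, carrying:
  7×4 = 28 → write 4 carry 3
  3×4+3 = 15 → write 7 carry 1
  5×4+1 = 21 → write 5 carry 2
  6×4+2 = 26 → write 2 carry 3
  6×4+3 = 27 → write 3 carry 3
  5×4+3 = 23 → write 7 carry 2
  2×4+2 = 10 → write 2 carry 1
  1×4+1 = 5 → write 5
  7×4 = 28 → write 4 carry 3
  remaining carry: 3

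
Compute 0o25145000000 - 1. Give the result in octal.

The trailing 6 digits are 0, so subtracting 1 borrows through: they become 7 and the next digit up decrements.

0o25144777777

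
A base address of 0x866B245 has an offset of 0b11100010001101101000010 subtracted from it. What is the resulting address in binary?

0b111111101011001011100000011

0x866B245 = 0b1000011001101011001001000101 in binary.
Subtract column by column in base 2:
  1-0 → 1
  0-1 → 1 (borrow)
  1-0-1 → 0
  0-0 → 0
  0-0 → 0
  0-0 → 0
  1-1 → 0
  0-0 → 0
  0-1 → 1 (borrow)
  1-1-1 → 1 (borrow)
  0-0-1 → 1 (borrow)
  0-1-1 → 0 (borrow)
  1-1-1 → 1 (borrow)
  1-0-1 → 0
  0-0 → 0
  1-0 → 1
  0-1 → 1 (borrow)
  1-0-1 → 0
  1-0 → 1
  0-0 → 0
  0-1 → 1 (borrow)
  1-1-1 → 1 (borrow)
  1-1-1 → 1 (borrow)
  0-0-1 → 1 (borrow)
  0-0-1 → 1 (borrow)
  0-0-1 → 1 (borrow)
  0-0-1 → 1 (borrow)
  1-0-1 → 0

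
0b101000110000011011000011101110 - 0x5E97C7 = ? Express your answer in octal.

0o5030614447

0b101000110000011011000011101110 = 0o5060330356 in octal.
0x5E97C7 = 0o27513707 in octal.
Subtract column by column in base 8:
  6-7 → 7 (borrow)
  5-0-1 → 4
  3-7 → 4 (borrow)
  0-3-1 → 4 (borrow)
  3-1-1 → 1
  3-5 → 6 (borrow)
  0-7-1 → 0 (borrow)
  6-2-1 → 3
  0-0 → 0
  5-0 → 5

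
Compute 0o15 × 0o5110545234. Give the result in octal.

Multiply each base-8 digit by 13, carrying:
  4×13 = 52 → write 4 carry 6
  3×13+6 = 45 → write 5 carry 5
  2×13+5 = 31 → write 7 carry 3
  5×13+3 = 68 → write 4 carry 8
  4×13+8 = 60 → write 4 carry 7
  5×13+7 = 72 → write 0 carry 9
  0×13+9 = 9 → write 1 carry 1
  1×13+1 = 14 → write 6 carry 1
  1×13+1 = 14 → write 6 carry 1
  5×13+1 = 66 → write 2 carry 8
  remaining carry: 10

0o102661044754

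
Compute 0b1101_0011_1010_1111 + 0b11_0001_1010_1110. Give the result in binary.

Add column by column in base 2, right to left:
  1+0 = 1
  1+1 = 0 carry 1
  1+1+1 = 1 carry 1
  1+1+1 = 1 carry 1
  0+0+1 = 1
  1+1 = 0 carry 1
  0+0+1 = 1
  1+1 = 0 carry 1
  1+1+1 = 1 carry 1
  1+0+1 = 0 carry 1
  0+0+1 = 1
  0+0 = 0
  1+1 = 0 carry 1
  0+1+1 = 0 carry 1
  1+0+1 = 0 carry 1
  1+0+1 = 0 carry 1
  final carry 1

0b10000010101011101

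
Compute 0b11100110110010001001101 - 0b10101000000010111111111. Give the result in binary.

0b111110101111001001110

Subtract column by column in base 2:
  1-1 → 0
  0-1 → 1 (borrow)
  1-1-1 → 1 (borrow)
  1-1-1 → 1 (borrow)
  0-1-1 → 0 (borrow)
  0-1-1 → 0 (borrow)
  1-1-1 → 1 (borrow)
  0-1-1 → 0 (borrow)
  0-1-1 → 0 (borrow)
  0-0-1 → 1 (borrow)
  1-1-1 → 1 (borrow)
  0-0-1 → 1 (borrow)
  0-0-1 → 1 (borrow)
  1-0-1 → 0
  1-0 → 1
  0-0 → 0
  1-0 → 1
  1-0 → 1
  0-1 → 1 (borrow)
  0-0-1 → 1 (borrow)
  1-1-1 → 1 (borrow)
  1-0-1 → 0
  1-1 → 0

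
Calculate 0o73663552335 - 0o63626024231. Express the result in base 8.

0o10035526104

Subtract column by column in base 8:
  5-1 → 4
  3-3 → 0
  3-2 → 1
  2-4 → 6 (borrow)
  5-2-1 → 2
  5-0 → 5
  3-6 → 5 (borrow)
  6-2-1 → 3
  6-6 → 0
  3-3 → 0
  7-6 → 1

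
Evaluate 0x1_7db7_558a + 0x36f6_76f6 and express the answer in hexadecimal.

Add column by column in base 16, right to left:
  a+6 = 0 carry 1
  8+f+1 = 8 carry 1
  5+6+1 = c
  5+7 = c
  7+6 = d
  b+f = a carry 1
  d+6+1 = 4 carry 1
  7+3+1 = b
  1+0 = 1

0x1b4adcc80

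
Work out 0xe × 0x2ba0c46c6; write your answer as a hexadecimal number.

0x262cabded4

Multiply each base-16 digit by 14, carrying:
  6×14 = 84 → write 4 carry 5
  c×14+5 = 173 → write d carry 10
  6×14+10 = 94 → write e carry 5
  4×14+5 = 61 → write d carry 3
  c×14+3 = 171 → write b carry 10
  0×14+10 = 10 → write a
  a×14 = 140 → write c carry 8
  b×14+8 = 162 → write 2 carry 10
  2×14+10 = 38 → write 6 carry 2
  remaining carry: 2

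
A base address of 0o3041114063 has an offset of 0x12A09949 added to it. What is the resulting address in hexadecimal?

0x2B25317C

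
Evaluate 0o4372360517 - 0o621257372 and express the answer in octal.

0o3551101125

Subtract column by column in base 8:
  7-2 → 5
  1-7 → 2 (borrow)
  5-3-1 → 1
  0-7 → 1 (borrow)
  6-5-1 → 0
  3-2 → 1
  2-1 → 1
  7-2 → 5
  3-6 → 5 (borrow)
  4-0-1 → 3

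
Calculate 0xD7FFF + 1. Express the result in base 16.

0xD8000

The trailing 3 digits are F (max in base 16), so adding 1 cascades: they roll to 0 and the next digit up increments.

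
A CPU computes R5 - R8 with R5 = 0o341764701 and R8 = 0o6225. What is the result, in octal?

0o341756454

Subtract column by column in base 8:
  1-5 → 4 (borrow)
  0-2-1 → 5 (borrow)
  7-2-1 → 4
  4-6 → 6 (borrow)
  6-0-1 → 5
  7-0 → 7
  1-0 → 1
  4-0 → 4
  3-0 → 3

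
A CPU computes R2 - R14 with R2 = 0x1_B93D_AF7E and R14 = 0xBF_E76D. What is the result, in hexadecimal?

0x1B87DC811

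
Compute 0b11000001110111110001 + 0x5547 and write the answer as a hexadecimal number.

0b11000001110111110001 = 0xC1DF1 in hexadecimal.
Add column by column in base 16, right to left:
  1+7 = 8
  F+4 = 3 carry 1
  D+5+1 = 3 carry 1
  1+5+1 = 7
  C+0 = C

0xC7338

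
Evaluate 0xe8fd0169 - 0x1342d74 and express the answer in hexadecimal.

Subtract column by column in base 16:
  9-4 → 5
  6-7 → f (borrow)
  1-d-1 → 3 (borrow)
  0-2-1 → d (borrow)
  d-4-1 → 8
  f-3 → c
  8-1 → 7
  e-0 → e

0xe7c8d3f5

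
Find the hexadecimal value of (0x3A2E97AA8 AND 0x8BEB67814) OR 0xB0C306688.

0xBAEB07E88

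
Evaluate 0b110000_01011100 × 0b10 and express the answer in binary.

0b110000010111000

Multiply each base-2 digit by 2, carrying:
  0×2 = 0 → write 0
  0×2 = 0 → write 0
  1×2 = 2 → write 0 carry 1
  1×2+1 = 3 → write 1 carry 1
  1×2+1 = 3 → write 1 carry 1
  0×2+1 = 1 → write 1
  1×2 = 2 → write 0 carry 1
  0×2+1 = 1 → write 1
  0×2 = 0 → write 0
  0×2 = 0 → write 0
  0×2 = 0 → write 0
  0×2 = 0 → write 0
  1×2 = 2 → write 0 carry 1
  1×2+1 = 3 → write 1 carry 1
  remaining carry: 1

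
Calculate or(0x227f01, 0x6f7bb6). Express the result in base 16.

0x6f7fb7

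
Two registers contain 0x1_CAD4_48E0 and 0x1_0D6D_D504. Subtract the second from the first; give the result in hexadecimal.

0xBD6673DC

Subtract column by column in base 16:
  0-4 → C (borrow)
  E-0-1 → D
  8-5 → 3
  4-D → 7 (borrow)
  4-D-1 → 6 (borrow)
  D-6-1 → 6
  A-D → D (borrow)
  C-0-1 → B
  1-1 → 0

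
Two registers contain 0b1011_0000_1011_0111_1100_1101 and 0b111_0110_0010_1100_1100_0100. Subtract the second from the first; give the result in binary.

Subtract column by column in base 2:
  1-0 → 1
  0-0 → 0
  1-1 → 0
  1-0 → 1
  0-0 → 0
  0-0 → 0
  1-1 → 0
  1-1 → 0
  1-0 → 1
  1-0 → 1
  1-1 → 0
  0-1 → 1 (borrow)
  1-0-1 → 0
  1-1 → 0
  0-0 → 0
  1-0 → 1
  0-0 → 0
  0-1 → 1 (borrow)
  0-1-1 → 0 (borrow)
  0-0-1 → 1 (borrow)
  1-1-1 → 1 (borrow)
  1-1-1 → 1 (borrow)
  0-1-1 → 0 (borrow)
  1-0-1 → 0

0b1110101000101100001001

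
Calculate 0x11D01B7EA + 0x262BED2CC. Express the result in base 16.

0x37FC08AB6

Add column by column in base 16, right to left:
  A+C = 6 carry 1
  E+C+1 = B carry 1
  7+2+1 = A
  B+D = 8 carry 1
  1+E+1 = 0 carry 1
  0+B+1 = C
  D+2 = F
  1+6 = 7
  1+2 = 3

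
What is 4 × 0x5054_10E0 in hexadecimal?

0x141504380

Multiply each base-16 digit by 4, carrying:
  0×4 = 0 → write 0
  E×4 = 56 → write 8 carry 3
  0×4+3 = 3 → write 3
  1×4 = 4 → write 4
  4×4 = 16 → write 0 carry 1
  5×4+1 = 21 → write 5 carry 1
  0×4+1 = 1 → write 1
  5×4 = 20 → write 4 carry 1
  remaining carry: 1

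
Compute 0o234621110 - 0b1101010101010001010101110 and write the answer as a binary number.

0b110010000111111110011010

0o234621110 = 0b10011100110010001001001000 in binary.
Subtract column by column in base 2:
  0-0 → 0
  0-1 → 1 (borrow)
  0-1-1 → 0 (borrow)
  1-1-1 → 1 (borrow)
  0-0-1 → 1 (borrow)
  0-1-1 → 0 (borrow)
  1-0-1 → 0
  0-1 → 1 (borrow)
  0-0-1 → 1 (borrow)
  1-1-1 → 1 (borrow)
  0-0-1 → 1 (borrow)
  0-0-1 → 1 (borrow)
  0-0-1 → 1 (borrow)
  1-1-1 → 1 (borrow)
  0-0-1 → 1 (borrow)
  0-1-1 → 0 (borrow)
  1-0-1 → 0
  1-1 → 0
  0-0 → 0
  0-1 → 1 (borrow)
  1-0-1 → 0
  1-1 → 0
  1-0 → 1
  0-1 → 1 (borrow)
  0-1-1 → 0 (borrow)
  1-0-1 → 0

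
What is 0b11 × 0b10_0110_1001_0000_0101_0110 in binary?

0b11100111011000100000010

Multiply each base-2 digit by 3, carrying:
  0×3 = 0 → write 0
  1×3 = 3 → write 1 carry 1
  1×3+1 = 4 → write 0 carry 2
  0×3+2 = 2 → write 0 carry 1
  1×3+1 = 4 → write 0 carry 2
  0×3+2 = 2 → write 0 carry 1
  1×3+1 = 4 → write 0 carry 2
  0×3+2 = 2 → write 0 carry 1
  0×3+1 = 1 → write 1
  0×3 = 0 → write 0
  0×3 = 0 → write 0
  0×3 = 0 → write 0
  1×3 = 3 → write 1 carry 1
  0×3+1 = 1 → write 1
  0×3 = 0 → write 0
  1×3 = 3 → write 1 carry 1
  0×3+1 = 1 → write 1
  1×3 = 3 → write 1 carry 1
  1×3+1 = 4 → write 0 carry 2
  0×3+2 = 2 → write 0 carry 1
  0×3+1 = 1 → write 1
  1×3 = 3 → write 1 carry 1
  remaining carry: 1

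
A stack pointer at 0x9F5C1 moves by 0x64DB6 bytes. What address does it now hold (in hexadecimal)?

Add column by column in base 16, right to left:
  1+6 = 7
  C+B = 7 carry 1
  5+D+1 = 3 carry 1
  F+4+1 = 4 carry 1
  9+6+1 = 0 carry 1
  final carry 1

0x104377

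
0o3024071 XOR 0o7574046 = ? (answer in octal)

XOR each oct digit independently (no carries):
  3^7=4, 0^5=5, 2^7=5, 4^4=0, 0^0=0, 7^4=3, 1^6=7

0o4550037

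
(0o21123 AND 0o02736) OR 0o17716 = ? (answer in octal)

0o17736

0o21123 AND 0o02736 = 0o00122.
Then OR with 0o17716.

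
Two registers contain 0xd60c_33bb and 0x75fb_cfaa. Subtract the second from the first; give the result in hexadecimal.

0x60106411

Subtract column by column in base 16:
  b-a → 1
  b-a → 1
  3-f → 4 (borrow)
  3-c-1 → 6 (borrow)
  c-b-1 → 0
  0-f → 1 (borrow)
  6-5-1 → 0
  d-7 → 6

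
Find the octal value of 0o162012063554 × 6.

0o1254074466210

Multiply each base-8 digit by 6, carrying:
  4×6 = 24 → write 0 carry 3
  5×6+3 = 33 → write 1 carry 4
  5×6+4 = 34 → write 2 carry 4
  3×6+4 = 22 → write 6 carry 2
  6×6+2 = 38 → write 6 carry 4
  0×6+4 = 4 → write 4
  2×6 = 12 → write 4 carry 1
  1×6+1 = 7 → write 7
  0×6 = 0 → write 0
  2×6 = 12 → write 4 carry 1
  6×6+1 = 37 → write 5 carry 4
  1×6+4 = 10 → write 2 carry 1
  remaining carry: 1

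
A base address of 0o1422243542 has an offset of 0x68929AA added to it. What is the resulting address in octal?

0o2264470414

0x68929AA = 0o642224652 in octal.
Add column by column in base 8, right to left:
  2+2 = 4
  4+5 = 1 carry 1
  5+6+1 = 4 carry 1
  3+4+1 = 0 carry 1
  4+2+1 = 7
  2+2 = 4
  2+2 = 4
  2+4 = 6
  4+6 = 2 carry 1
  1+0+1 = 2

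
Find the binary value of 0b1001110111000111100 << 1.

Left shift by 1: append 1 zero bit.

0b10011101110001111000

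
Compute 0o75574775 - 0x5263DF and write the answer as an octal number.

0o51113036

0x5263DF = 0o24461737 in octal.
Subtract column by column in base 8:
  5-7 → 6 (borrow)
  7-3-1 → 3
  7-7 → 0
  4-1 → 3
  7-6 → 1
  5-4 → 1
  5-4 → 1
  7-2 → 5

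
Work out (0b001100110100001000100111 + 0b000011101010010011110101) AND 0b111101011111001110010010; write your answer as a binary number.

0b10000011110001100010000

Add column by column in base 2, right to left:
  1+1 = 0 carry 1
  1+0+1 = 0 carry 1
  1+1+1 = 1 carry 1
  0+0+1 = 1
  0+1 = 1
  1+1 = 0 carry 1
  0+1+1 = 0 carry 1
  0+1+1 = 0 carry 1
  0+0+1 = 1
  1+0 = 1
  0+1 = 1
  0+0 = 0
  0+0 = 0
  0+1 = 1
  1+0 = 1
  0+1 = 1
  1+0 = 1
  1+1 = 0 carry 1
  0+1+1 = 0 carry 1
  0+1+1 = 0 carry 1
  1+0+1 = 0 carry 1
  1+0+1 = 0 carry 1
  final carry 1
Sum = 0b10000011110011100011100; now AND with 0b111101011111001110010010:
  010000011110011100011100
& 111101011111001110010010
= 010000011110001100010000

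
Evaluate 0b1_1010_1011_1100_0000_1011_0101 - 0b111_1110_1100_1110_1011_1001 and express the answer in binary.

0b1001011001111000111111100

Subtract column by column in base 2:
  1-1 → 0
  0-0 → 0
  1-0 → 1
  0-1 → 1 (borrow)
  1-1-1 → 1 (borrow)
  1-1-1 → 1 (borrow)
  0-0-1 → 1 (borrow)
  1-1-1 → 1 (borrow)
  0-0-1 → 1 (borrow)
  0-1-1 → 0 (borrow)
  0-1-1 → 0 (borrow)
  0-1-1 → 0 (borrow)
  0-0-1 → 1 (borrow)
  0-0-1 → 1 (borrow)
  1-1-1 → 1 (borrow)
  1-1-1 → 1 (borrow)
  1-0-1 → 0
  1-1 → 0
  0-1 → 1 (borrow)
  1-1-1 → 1 (borrow)
  0-1-1 → 0 (borrow)
  1-1-1 → 1 (borrow)
  0-1-1 → 0 (borrow)
  1-0-1 → 0
  1-0 → 1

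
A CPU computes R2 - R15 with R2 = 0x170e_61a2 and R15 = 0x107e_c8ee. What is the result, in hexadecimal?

Subtract column by column in base 16:
  2-e → 4 (borrow)
  a-e-1 → b (borrow)
  1-8-1 → 8 (borrow)
  6-c-1 → 9 (borrow)
  e-e-1 → f (borrow)
  0-7-1 → 8 (borrow)
  7-0-1 → 6
  1-1 → 0

0x68f98b4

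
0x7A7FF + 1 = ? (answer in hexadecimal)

0x7A800

The trailing 2 digits are F (max in base 16), so adding 1 cascades: they roll to 0 and the next digit up increments.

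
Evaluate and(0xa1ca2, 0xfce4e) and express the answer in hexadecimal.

AND each hex digit independently (no carries):
  a&f=a, 1&c=0, c&e=c, a&4=0, 2&e=2

0xa0c02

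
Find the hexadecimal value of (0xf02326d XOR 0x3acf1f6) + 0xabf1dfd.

0x176de198

First 0xf02326d XOR 0x3acf1f6 = 0xcaec39b.
Add column by column in base 16, right to left:
  b+d = 8 carry 1
  9+f+1 = 9 carry 1
  3+d+1 = 1 carry 1
  c+1+1 = e
  e+f = d carry 1
  a+b+1 = 6 carry 1
  c+a+1 = 7 carry 1
  final carry 1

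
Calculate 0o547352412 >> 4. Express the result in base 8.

0o26356520

4 bits is not a whole number of base-8 digits; in binary: 101100111011101010100001010 >> 4 = 10110011101110101010000.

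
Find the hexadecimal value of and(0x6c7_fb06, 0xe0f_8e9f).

0x6078a06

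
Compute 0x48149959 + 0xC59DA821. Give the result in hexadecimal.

Add column by column in base 16, right to left:
  9+1 = A
  5+2 = 7
  9+8 = 1 carry 1
  9+A+1 = 4 carry 1
  4+D+1 = 2 carry 1
  1+9+1 = B
  8+5 = D
  4+C = 0 carry 1
  final carry 1

0x10DB2417A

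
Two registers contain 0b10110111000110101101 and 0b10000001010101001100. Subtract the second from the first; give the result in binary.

0b110101110001100001

Subtract column by column in base 2:
  1-0 → 1
  0-0 → 0
  1-1 → 0
  1-1 → 0
  0-0 → 0
  1-0 → 1
  0-1 → 1 (borrow)
  1-0-1 → 0
  1-1 → 0
  0-0 → 0
  0-1 → 1 (borrow)
  0-0-1 → 1 (borrow)
  1-1-1 → 1 (borrow)
  1-0-1 → 0
  1-0 → 1
  0-0 → 0
  1-0 → 1
  1-0 → 1
  0-0 → 0
  1-1 → 0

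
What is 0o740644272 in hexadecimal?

0x78348BA

Each octal digit is 3 bits: 7=111 4=100 0=000 6=110 4=100 4=100 2=010 7=111 2=010.
Group the bits into nibbles: 0111 1000 0011 0100 1000 1011 1010 → 78348BA.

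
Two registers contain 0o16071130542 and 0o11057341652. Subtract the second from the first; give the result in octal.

Subtract column by column in base 8:
  2-2 → 0
  4-5 → 7 (borrow)
  5-6-1 → 6 (borrow)
  0-1-1 → 6 (borrow)
  3-4-1 → 6 (borrow)
  1-3-1 → 5 (borrow)
  1-7-1 → 1 (borrow)
  7-5-1 → 1
  0-0 → 0
  6-1 → 5
  1-1 → 0

0o5011566670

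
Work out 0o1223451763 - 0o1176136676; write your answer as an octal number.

Subtract column by column in base 8:
  3-6 → 5 (borrow)
  6-7-1 → 6 (borrow)
  7-6-1 → 0
  1-6 → 3 (borrow)
  5-3-1 → 1
  4-1 → 3
  3-6 → 5 (borrow)
  2-7-1 → 2 (borrow)
  2-1-1 → 0
  1-1 → 0

0o25313065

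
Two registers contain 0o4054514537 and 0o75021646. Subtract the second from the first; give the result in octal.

0o3757472671

Subtract column by column in base 8:
  7-6 → 1
  3-4 → 7 (borrow)
  5-6-1 → 6 (borrow)
  4-1-1 → 2
  1-2 → 7 (borrow)
  5-0-1 → 4
  4-5 → 7 (borrow)
  5-7-1 → 5 (borrow)
  0-0-1 → 7 (borrow)
  4-0-1 → 3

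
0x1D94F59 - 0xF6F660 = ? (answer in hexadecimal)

0xE258F9

Subtract column by column in base 16:
  9-0 → 9
  5-6 → F (borrow)
  F-6-1 → 8
  4-F → 5 (borrow)
  9-6-1 → 2
  D-F → E (borrow)
  1-0-1 → 0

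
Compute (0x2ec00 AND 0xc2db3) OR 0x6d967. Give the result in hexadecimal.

0x6fd67

0x2ec00 AND 0xc2db3 = 0x02c00.
Then OR with 0x6d967.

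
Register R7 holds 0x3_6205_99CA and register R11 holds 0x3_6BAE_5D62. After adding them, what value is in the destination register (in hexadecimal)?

Add column by column in base 16, right to left:
  A+2 = C
  C+6 = 2 carry 1
  9+D+1 = 7 carry 1
  9+5+1 = F
  5+E = 3 carry 1
  0+A+1 = B
  2+B = D
  6+6 = C
  3+3 = 6

0x6CDB3F72C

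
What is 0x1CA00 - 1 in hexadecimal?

0x1C9FF

The trailing 2 digits are 0, so subtracting 1 borrows through: they become F and the next digit up decrements.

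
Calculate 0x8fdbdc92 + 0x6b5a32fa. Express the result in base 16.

Add column by column in base 16, right to left:
  2+a = c
  9+f = 8 carry 1
  c+2+1 = f
  d+3 = 0 carry 1
  b+a+1 = 6 carry 1
  d+5+1 = 3 carry 1
  f+b+1 = b carry 1
  8+6+1 = f

0xfb360f8c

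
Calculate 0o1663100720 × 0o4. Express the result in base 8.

0o7314403500

Multiply each base-8 digit by 4, carrying:
  0×4 = 0 → write 0
  2×4 = 8 → write 0 carry 1
  7×4+1 = 29 → write 5 carry 3
  0×4+3 = 3 → write 3
  0×4 = 0 → write 0
  1×4 = 4 → write 4
  3×4 = 12 → write 4 carry 1
  6×4+1 = 25 → write 1 carry 3
  6×4+3 = 27 → write 3 carry 3
  1×4+3 = 7 → write 7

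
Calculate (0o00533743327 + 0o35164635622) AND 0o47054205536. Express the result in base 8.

0o5000201110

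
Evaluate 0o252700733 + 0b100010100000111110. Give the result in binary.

0b10101011011010101000011001

0o252700733 = 0b10101010111000000111011011 in binary.
Add column by column in base 2, right to left:
  1+0 = 1
  1+1 = 0 carry 1
  0+1+1 = 0 carry 1
  1+1+1 = 1 carry 1
  1+1+1 = 1 carry 1
  0+1+1 = 0 carry 1
  1+0+1 = 0 carry 1
  1+0+1 = 0 carry 1
  1+0+1 = 0 carry 1
  0+0+1 = 1
  0+0 = 0
  0+1 = 1
  0+0 = 0
  0+1 = 1
  0+0 = 0
  1+0 = 1
  1+0 = 1
  1+1 = 0 carry 1
  0+0+1 = 1
  1+0 = 1
  0+0 = 0
  1+0 = 1
  0+0 = 0
  1+0 = 1
  0+0 = 0
  1+0 = 1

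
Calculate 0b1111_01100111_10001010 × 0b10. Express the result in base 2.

Multiply each base-2 digit by 2, carrying:
  0×2 = 0 → write 0
  1×2 = 2 → write 0 carry 1
  0×2+1 = 1 → write 1
  1×2 = 2 → write 0 carry 1
  0×2+1 = 1 → write 1
  0×2 = 0 → write 0
  0×2 = 0 → write 0
  1×2 = 2 → write 0 carry 1
  1×2+1 = 3 → write 1 carry 1
  1×2+1 = 3 → write 1 carry 1
  1×2+1 = 3 → write 1 carry 1
  0×2+1 = 1 → write 1
  0×2 = 0 → write 0
  1×2 = 2 → write 0 carry 1
  1×2+1 = 3 → write 1 carry 1
  0×2+1 = 1 → write 1
  1×2 = 2 → write 0 carry 1
  1×2+1 = 3 → write 1 carry 1
  1×2+1 = 3 → write 1 carry 1
  1×2+1 = 3 → write 1 carry 1
  remaining carry: 1

0b111101100111100010100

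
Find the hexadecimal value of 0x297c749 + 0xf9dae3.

Add column by column in base 16, right to left:
  9+3 = c
  4+e = 2 carry 1
  7+a+1 = 2 carry 1
  c+d+1 = a carry 1
  7+9+1 = 1 carry 1
  9+f+1 = 9 carry 1
  2+0+1 = 3

0x391a22c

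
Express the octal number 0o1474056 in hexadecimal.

Each octal digit is 3 bits: 1=001 4=100 7=111 4=100 0=000 5=101 6=110.
Group the bits into nibbles: 0110 0111 1000 0010 1110 → 6782E.

0x6782E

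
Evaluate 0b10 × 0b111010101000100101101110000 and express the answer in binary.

0b1110101010001001011011100000

Multiply each base-2 digit by 2, carrying:
  0×2 = 0 → write 0
  0×2 = 0 → write 0
  0×2 = 0 → write 0
  0×2 = 0 → write 0
  1×2 = 2 → write 0 carry 1
  1×2+1 = 3 → write 1 carry 1
  1×2+1 = 3 → write 1 carry 1
  0×2+1 = 1 → write 1
  1×2 = 2 → write 0 carry 1
  1×2+1 = 3 → write 1 carry 1
  0×2+1 = 1 → write 1
  1×2 = 2 → write 0 carry 1
  0×2+1 = 1 → write 1
  0×2 = 0 → write 0
  1×2 = 2 → write 0 carry 1
  0×2+1 = 1 → write 1
  0×2 = 0 → write 0
  0×2 = 0 → write 0
  1×2 = 2 → write 0 carry 1
  0×2+1 = 1 → write 1
  1×2 = 2 → write 0 carry 1
  0×2+1 = 1 → write 1
  1×2 = 2 → write 0 carry 1
  0×2+1 = 1 → write 1
  1×2 = 2 → write 0 carry 1
  1×2+1 = 3 → write 1 carry 1
  1×2+1 = 3 → write 1 carry 1
  remaining carry: 1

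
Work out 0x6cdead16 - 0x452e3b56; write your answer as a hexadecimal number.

Subtract column by column in base 16:
  6-6 → 0
  1-5 → c (borrow)
  d-b-1 → 1
  a-3 → 7
  e-e → 0
  d-2 → b
  c-5 → 7
  6-4 → 2

0x27b071c0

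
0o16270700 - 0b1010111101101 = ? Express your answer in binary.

0o16270700 = 0b1110010111000111000000 in binary.
Subtract column by column in base 2:
  0-1 → 1 (borrow)
  0-0-1 → 1 (borrow)
  0-1-1 → 0 (borrow)
  0-1-1 → 0 (borrow)
  0-0-1 → 1 (borrow)
  0-1-1 → 0 (borrow)
  1-1-1 → 1 (borrow)
  1-1-1 → 1 (borrow)
  1-1-1 → 1 (borrow)
  0-0-1 → 1 (borrow)
  0-1-1 → 0 (borrow)
  0-0-1 → 1 (borrow)
  1-1-1 → 1 (borrow)
  1-0-1 → 0
  1-0 → 1
  0-0 → 0
  1-0 → 1
  0-0 → 0
  0-0 → 0
  1-0 → 1
  1-0 → 1
  1-0 → 1

0b1110010101101111010011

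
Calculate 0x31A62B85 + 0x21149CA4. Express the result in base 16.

0x52BAC829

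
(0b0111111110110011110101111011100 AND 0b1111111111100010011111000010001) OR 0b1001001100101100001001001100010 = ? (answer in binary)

0b1111111110101110011101001110010

0b0111111110110011110101111011100 AND 0b1111111111100010011111000010001 = 0b0111111110100010010101000010000.
Then OR with 0b1001001100101100001001001100010.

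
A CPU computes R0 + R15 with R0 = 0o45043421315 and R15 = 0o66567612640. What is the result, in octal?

0o133633234155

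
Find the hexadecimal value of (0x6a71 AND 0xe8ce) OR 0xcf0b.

0xef4b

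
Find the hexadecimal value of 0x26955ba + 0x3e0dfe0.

0x64a359a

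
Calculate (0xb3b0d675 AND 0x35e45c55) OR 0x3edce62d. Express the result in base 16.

0x3ffcf67d

0xb3b0d675 AND 0x35e45c55 = 0x31a05455.
Then OR with 0x3edce62d.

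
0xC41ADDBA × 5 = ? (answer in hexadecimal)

0x3D48654A2

Multiply each base-16 digit by 5, carrying:
  A×5 = 50 → write 2 carry 3
  B×5+3 = 58 → write A carry 3
  D×5+3 = 68 → write 4 carry 4
  D×5+4 = 69 → write 5 carry 4
  A×5+4 = 54 → write 6 carry 3
  1×5+3 = 8 → write 8
  4×5 = 20 → write 4 carry 1
  C×5+1 = 61 → write D carry 3
  remaining carry: 3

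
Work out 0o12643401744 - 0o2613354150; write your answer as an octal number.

0o10030025574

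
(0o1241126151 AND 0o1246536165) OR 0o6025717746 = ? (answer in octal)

0o1241126151 AND 0o1246536165 = 0o1240126141.
Then OR with 0o6025717746.

0o7265737747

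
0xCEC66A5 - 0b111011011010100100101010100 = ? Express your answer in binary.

0b101011111110001110101010001

0xCEC66A5 = 0b1100111011000110011010100101 in binary.
Subtract column by column in base 2:
  1-0 → 1
  0-0 → 0
  1-1 → 0
  0-0 → 0
  0-1 → 1 (borrow)
  1-0-1 → 0
  0-1 → 1 (borrow)
  1-0-1 → 0
  0-1 → 1 (borrow)
  1-0-1 → 0
  1-0 → 1
  0-1 → 1 (borrow)
  0-0-1 → 1 (borrow)
  1-0-1 → 0
  1-1 → 0
  0-0 → 0
  0-1 → 1 (borrow)
  0-0-1 → 1 (borrow)
  1-1-1 → 1 (borrow)
  1-1-1 → 1 (borrow)
  0-0-1 → 1 (borrow)
  1-1-1 → 1 (borrow)
  1-1-1 → 1 (borrow)
  1-0-1 → 0
  0-1 → 1 (borrow)
  0-1-1 → 0 (borrow)
  1-1-1 → 1 (borrow)
  1-0-1 → 0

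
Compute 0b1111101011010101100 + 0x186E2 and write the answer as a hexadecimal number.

0x95D8E

0b1111101011010101100 = 0x7D6AC in hexadecimal.
Add column by column in base 16, right to left:
  C+2 = E
  A+E = 8 carry 1
  6+6+1 = D
  D+8 = 5 carry 1
  7+1+1 = 9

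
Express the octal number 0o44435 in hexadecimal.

0x491D

Each octal digit is 3 bits: 4=100 4=100 4=100 3=011 5=101.
Group the bits into nibbles: 0100 1001 0001 1101 → 491D.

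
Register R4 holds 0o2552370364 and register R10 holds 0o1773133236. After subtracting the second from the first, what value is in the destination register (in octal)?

0o557235126

Subtract column by column in base 8:
  4-6 → 6 (borrow)
  6-3-1 → 2
  3-2 → 1
  0-3 → 5 (borrow)
  7-3-1 → 3
  3-1 → 2
  2-3 → 7 (borrow)
  5-7-1 → 5 (borrow)
  5-7-1 → 5 (borrow)
  2-1-1 → 0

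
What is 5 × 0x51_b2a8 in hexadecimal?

0x1987d48

Multiply each base-16 digit by 5, carrying:
  8×5 = 40 → write 8 carry 2
  a×5+2 = 52 → write 4 carry 3
  2×5+3 = 13 → write d
  b×5 = 55 → write 7 carry 3
  1×5+3 = 8 → write 8
  5×5 = 25 → write 9 carry 1
  remaining carry: 1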